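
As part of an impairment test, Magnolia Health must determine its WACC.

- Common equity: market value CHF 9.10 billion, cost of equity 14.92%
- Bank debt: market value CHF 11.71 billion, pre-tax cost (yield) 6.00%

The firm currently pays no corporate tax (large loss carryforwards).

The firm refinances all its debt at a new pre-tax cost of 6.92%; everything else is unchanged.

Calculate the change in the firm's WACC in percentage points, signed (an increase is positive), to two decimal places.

Current WACC:
Total capital V = 9.1 + 11.71 = 20.81.
Equity: weight = 9.1/20.81 = 0.4373; cost = 14.92%.
Bank debt: weight = 11.71/20.81 = 0.5627; after-tax cost = 6% × (1 − 0%) = 6.0000%.
WACC = 0.4373 × 14.9200% + 0.5627 × 6.0000% = 9.9006%.
After the change:
Total capital V = 9.1 + 11.71 = 20.81.
Equity: weight = 9.1/20.81 = 0.4373; cost = 14.92%.
Bank debt: weight = 11.71/20.81 = 0.5627; after-tax cost = 6.92% × (1 − 0%) = 6.9200%.
WACC = 0.4373 × 14.9200% + 0.5627 × 6.9200% = 10.4183%.
Change in WACC = 10.4183% − 9.9006% = 0.5177 pp.

+0.52 pp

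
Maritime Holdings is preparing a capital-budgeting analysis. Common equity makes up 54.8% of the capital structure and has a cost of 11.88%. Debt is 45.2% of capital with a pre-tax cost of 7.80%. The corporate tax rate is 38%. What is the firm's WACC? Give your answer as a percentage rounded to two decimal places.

After-tax cost of debt = 7.8% × (1 − 38%) = 4.8360%.
WACC = 0.548 × 11.8800% + 0.452 × 4.8360% = 8.6961%.

8.70%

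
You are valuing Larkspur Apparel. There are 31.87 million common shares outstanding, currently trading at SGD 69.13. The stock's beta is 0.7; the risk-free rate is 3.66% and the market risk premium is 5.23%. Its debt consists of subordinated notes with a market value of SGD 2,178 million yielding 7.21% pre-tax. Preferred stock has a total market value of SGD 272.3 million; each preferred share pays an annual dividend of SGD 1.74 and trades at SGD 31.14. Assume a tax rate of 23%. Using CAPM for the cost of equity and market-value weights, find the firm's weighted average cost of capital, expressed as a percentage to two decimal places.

6.39%

Cost of equity via CAPM: Re = 3.66% + 0.7 × 5.23% = 7.3210%.
Cost of preferred: Rp = 1.74 / 31.14 = 5.5877%.
Market value of equity E = 69.13 × 31.87m = 2203.1731m.
Total capital V = 2203.1731 + 272.3 + 2178 = 4653.4731.
Equity: weight = 2203.1731/4653.4731 = 0.4734; cost = 7.321%.
Preferred: weight = 272.3/4653.4731 = 0.0585; cost = 5.5877%.
Subordinated notes: weight = 2178/4653.4731 = 0.4680; after-tax cost = 7.21% × (1 − 23%) = 5.5517%.
WACC = 0.4734 × 7.3210% + 0.0585 × 5.5877% + 0.4680 × 5.5517% = 6.3915%.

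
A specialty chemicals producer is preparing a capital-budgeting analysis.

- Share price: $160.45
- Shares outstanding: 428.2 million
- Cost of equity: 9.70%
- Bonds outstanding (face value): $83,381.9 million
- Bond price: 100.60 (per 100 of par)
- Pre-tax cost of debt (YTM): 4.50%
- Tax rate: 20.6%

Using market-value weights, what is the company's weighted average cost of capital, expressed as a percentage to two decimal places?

6.33%

Market value of equity E = 160.45 × 428.2m = 68704.69m. Market value of debt D = 83381.9m × 100.6/100 = 83882.1914m.
Total capital V = 68704.69 + 83882.1914 = 152586.8814.
Equity: weight = 68704.69/152586.8814 = 0.4503; cost = 9.7%.
Bonds outstanding: weight = 83882.1914/152586.8814 = 0.5497; after-tax cost = 4.5% × (1 − 20.6%) = 3.5730%.
WACC = 0.4503 × 9.7000% + 0.5497 × 3.5730% = 6.3318%.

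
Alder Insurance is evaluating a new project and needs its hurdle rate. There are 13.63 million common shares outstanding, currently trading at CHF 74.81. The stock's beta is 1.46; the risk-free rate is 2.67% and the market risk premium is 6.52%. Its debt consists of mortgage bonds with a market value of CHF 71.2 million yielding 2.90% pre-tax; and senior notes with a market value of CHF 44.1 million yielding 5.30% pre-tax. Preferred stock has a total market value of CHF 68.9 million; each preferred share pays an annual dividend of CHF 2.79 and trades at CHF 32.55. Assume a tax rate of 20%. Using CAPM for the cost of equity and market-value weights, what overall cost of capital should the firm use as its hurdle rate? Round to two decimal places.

11.11%

Cost of equity via CAPM: Re = 2.67% + 1.46 × 6.52% = 12.1892%.
Cost of preferred: Rp = 2.79 / 32.55 = 8.5714%.
Market value of equity E = 74.81 × 13.63m = 1019.6603m.
Total capital V = 1019.6603 + 68.9 + 71.2 + 44.1 = 1203.8603.
Equity: weight = 1019.6603/1203.8603 = 0.8470; cost = 12.1892%.
Preferred: weight = 68.9/1203.8603 = 0.0572; cost = 8.5714%.
Mortgage bonds: weight = 71.2/1203.8603 = 0.0591; after-tax cost = 2.9% × (1 − 20%) = 2.3200%.
Senior notes: weight = 44.1/1203.8603 = 0.0366; after-tax cost = 5.3% × (1 − 20%) = 4.2400%.
WACC = 0.8470 × 12.1892% + 0.0572 × 8.5714% + 0.0591 × 2.3200% + 0.0366 × 4.2400% = 11.1073%.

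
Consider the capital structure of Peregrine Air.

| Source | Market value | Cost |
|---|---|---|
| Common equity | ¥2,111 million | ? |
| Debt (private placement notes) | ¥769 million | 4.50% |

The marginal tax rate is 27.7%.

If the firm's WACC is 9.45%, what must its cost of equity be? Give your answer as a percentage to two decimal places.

11.71%

Total capital V = 2111 + 769 = 2880.
Equity weight = 2111/2880 = 0.7330.
Private placement notes weight = 769/2880 = 0.2670.
Debt contribution = 0.2670 × 4.5% × (1 − 27.7%) = 0.8687%.
Required equity contribution = 9.45% − 0.8687% = 8.5813%.
Re = 8.5813% / 0.7330 = 11.7073%.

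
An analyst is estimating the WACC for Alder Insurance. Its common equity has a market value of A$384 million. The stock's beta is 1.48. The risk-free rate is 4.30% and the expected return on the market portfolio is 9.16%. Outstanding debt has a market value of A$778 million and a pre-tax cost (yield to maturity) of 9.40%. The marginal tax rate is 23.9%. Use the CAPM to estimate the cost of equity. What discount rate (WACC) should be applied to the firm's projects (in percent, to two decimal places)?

Market risk premium = 9.16% − 4.3% = 4.86%.
Cost of equity via CAPM: Re = 4.3% + 1.48 × 4.86% = 11.4928%.
Total capital V = 384 + 778 = 1162.
Equity: weight = 384/1162 = 0.3305; cost = 11.4928%.
Debt: weight = 778/1162 = 0.6695; after-tax cost = 9.4% × (1 − 23.9%) = 7.1534%.
WACC = 0.3305 × 11.4928% + 0.6695 × 7.1534% = 8.5874%.

8.59%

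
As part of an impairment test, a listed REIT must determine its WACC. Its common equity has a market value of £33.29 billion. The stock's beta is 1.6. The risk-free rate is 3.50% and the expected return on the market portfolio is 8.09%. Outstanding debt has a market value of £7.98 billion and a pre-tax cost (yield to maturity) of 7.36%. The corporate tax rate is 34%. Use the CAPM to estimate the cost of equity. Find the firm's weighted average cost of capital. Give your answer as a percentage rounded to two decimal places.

Market risk premium = 8.09% − 3.5% = 4.59%.
Cost of equity via CAPM: Re = 3.5% + 1.6 × 4.59% = 10.8440%.
Total capital V = 33.29 + 7.98 = 41.27.
Equity: weight = 33.29/41.27 = 0.8066; cost = 10.844%.
Debt: weight = 7.98/41.27 = 0.1934; after-tax cost = 7.36% × (1 − 34%) = 4.8576%.
WACC = 0.8066 × 10.8440% + 0.1934 × 4.8576% = 9.6865%.

9.69%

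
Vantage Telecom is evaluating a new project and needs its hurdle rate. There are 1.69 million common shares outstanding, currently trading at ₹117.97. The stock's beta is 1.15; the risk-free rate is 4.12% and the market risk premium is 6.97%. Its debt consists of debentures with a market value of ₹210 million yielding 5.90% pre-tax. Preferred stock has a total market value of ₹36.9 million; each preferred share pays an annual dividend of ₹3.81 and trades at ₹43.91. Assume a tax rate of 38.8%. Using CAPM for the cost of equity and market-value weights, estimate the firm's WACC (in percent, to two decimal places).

7.84%

Cost of equity via CAPM: Re = 4.12% + 1.15 × 6.97% = 12.1355%.
Cost of preferred: Rp = 3.81 / 43.91 = 8.6768%.
Market value of equity E = 117.97 × 1.69m = 199.3693m.
Total capital V = 199.3693 + 36.9 + 210 = 446.2693.
Equity: weight = 199.3693/446.2693 = 0.4467; cost = 12.1355%.
Preferred: weight = 36.9/446.2693 = 0.0827; cost = 8.6768%.
Debentures: weight = 210/446.2693 = 0.4706; after-tax cost = 5.9% × (1 − 38.8%) = 3.6108%.
WACC = 0.4467 × 12.1355% + 0.0827 × 8.6768% + 0.4706 × 3.6108% = 7.8381%.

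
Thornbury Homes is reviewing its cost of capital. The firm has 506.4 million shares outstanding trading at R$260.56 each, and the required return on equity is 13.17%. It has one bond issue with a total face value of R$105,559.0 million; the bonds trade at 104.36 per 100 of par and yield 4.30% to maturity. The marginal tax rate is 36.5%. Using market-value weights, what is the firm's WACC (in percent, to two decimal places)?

8.42%

Market value of equity E = 260.56 × 506.4m = 131947.584m. Market value of debt D = 105559m × 104.36/100 = 110161.3724m.
Total capital V = 131947.584 + 110161.3724 = 242108.9564.
Equity: weight = 131947.584/242108.9564 = 0.5450; cost = 13.17%.
Bonds outstanding: weight = 110161.3724/242108.9564 = 0.4550; after-tax cost = 4.3% × (1 − 36.5%) = 2.7305%.
WACC = 0.5450 × 13.1700% + 0.4550 × 2.7305% = 8.4200%.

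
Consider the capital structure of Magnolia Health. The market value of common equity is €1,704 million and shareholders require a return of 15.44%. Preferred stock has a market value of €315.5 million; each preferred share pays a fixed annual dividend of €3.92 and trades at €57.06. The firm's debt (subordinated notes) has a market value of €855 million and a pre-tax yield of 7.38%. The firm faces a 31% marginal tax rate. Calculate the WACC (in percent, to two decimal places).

11.42%

Cost of preferred: Rp = 3.92 / 57.06 = 6.8700%.
Total capital V = 1704 + 315.5 + 855 = 2874.5.
Equity: weight = 1704/2874.5 = 0.5928; cost = 15.44%.
Preferred: weight = 315.5/2874.5 = 0.1098; cost = 6.87%.
Subordinated notes: weight = 855/2874.5 = 0.2974; after-tax cost = 7.38% × (1 − 31%) = 5.0922%.
WACC = 0.5928 × 15.4400% + 0.1098 × 6.8700% + 0.2974 × 5.0922% = 11.4215%.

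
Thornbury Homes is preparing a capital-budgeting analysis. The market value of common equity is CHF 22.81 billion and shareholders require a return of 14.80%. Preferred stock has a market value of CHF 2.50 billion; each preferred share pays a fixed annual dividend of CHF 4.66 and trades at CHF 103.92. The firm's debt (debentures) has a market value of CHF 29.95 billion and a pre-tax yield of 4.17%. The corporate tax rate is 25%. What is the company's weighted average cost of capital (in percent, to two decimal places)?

Cost of preferred: Rp = 4.66 / 103.92 = 4.4842%.
Total capital V = 22.81 + 2.5 + 29.95 = 55.26.
Equity: weight = 22.81/55.26 = 0.4128; cost = 14.8%.
Preferred: weight = 2.5/55.26 = 0.0452; cost = 4.4842%.
Debentures: weight = 29.95/55.26 = 0.5420; after-tax cost = 4.17% × (1 − 25%) = 3.1275%.
WACC = 0.4128 × 14.8000% + 0.0452 × 4.4842% + 0.5420 × 3.1275% = 8.0070%.

8.01%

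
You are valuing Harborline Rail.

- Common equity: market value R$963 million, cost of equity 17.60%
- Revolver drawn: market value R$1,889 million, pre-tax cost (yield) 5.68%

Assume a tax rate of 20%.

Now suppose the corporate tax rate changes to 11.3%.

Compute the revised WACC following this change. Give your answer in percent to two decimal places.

9.28%

After the change:
Total capital V = 963 + 1889 = 2852.
Equity: weight = 963/2852 = 0.3377; cost = 17.6%.
Revolver drawn: weight = 1889/2852 = 0.6623; after-tax cost = 5.68% × (1 − 11.3%) = 5.0382%.
WACC = 0.3377 × 17.6000% + 0.6623 × 5.0382% = 9.2798%.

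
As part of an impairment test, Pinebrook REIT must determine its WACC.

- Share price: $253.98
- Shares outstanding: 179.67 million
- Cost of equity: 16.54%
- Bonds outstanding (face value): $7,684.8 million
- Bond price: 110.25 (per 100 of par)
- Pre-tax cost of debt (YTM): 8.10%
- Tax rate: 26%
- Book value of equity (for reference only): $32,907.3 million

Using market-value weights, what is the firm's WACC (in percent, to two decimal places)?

Market value of equity E = 253.98 × 179.67m = 45632.5866m. Market value of debt D = 7684.8m × 110.25/100 = 8472.492m.
Total capital V = 45632.5866 + 8472.492 = 54105.0786.
Equity: weight = 45632.5866/54105.0786 = 0.8434; cost = 16.54%.
Bonds outstanding: weight = 8472.492/54105.0786 = 0.1566; after-tax cost = 8.1% × (1 − 26%) = 5.9940%.
WACC = 0.8434 × 16.5400% + 0.1566 × 5.9940% = 14.8886%.

14.89%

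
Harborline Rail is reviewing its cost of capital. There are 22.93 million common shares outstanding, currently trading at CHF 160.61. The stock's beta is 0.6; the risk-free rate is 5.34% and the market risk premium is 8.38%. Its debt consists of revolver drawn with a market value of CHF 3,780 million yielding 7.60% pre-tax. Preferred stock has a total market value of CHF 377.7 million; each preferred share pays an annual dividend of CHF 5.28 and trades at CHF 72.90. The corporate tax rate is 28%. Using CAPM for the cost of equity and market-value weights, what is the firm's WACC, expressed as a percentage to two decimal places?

Cost of equity via CAPM: Re = 5.34% + 0.6 × 8.38% = 10.3680%.
Cost of preferred: Rp = 5.28 / 72.9 = 7.2428%.
Market value of equity E = 160.61 × 22.93m = 3682.7873m.
Total capital V = 3682.7873 + 377.7 + 3780 = 7840.4873.
Equity: weight = 3682.7873/7840.4873 = 0.4697; cost = 10.368%.
Preferred: weight = 377.7/7840.4873 = 0.0482; cost = 7.2428%.
Revolver drawn: weight = 3780/7840.4873 = 0.4821; after-tax cost = 7.6% × (1 − 28%) = 5.4720%.
WACC = 0.4697 × 10.3680% + 0.0482 × 7.2428% + 0.4821 × 5.4720% = 7.8570%.

7.86%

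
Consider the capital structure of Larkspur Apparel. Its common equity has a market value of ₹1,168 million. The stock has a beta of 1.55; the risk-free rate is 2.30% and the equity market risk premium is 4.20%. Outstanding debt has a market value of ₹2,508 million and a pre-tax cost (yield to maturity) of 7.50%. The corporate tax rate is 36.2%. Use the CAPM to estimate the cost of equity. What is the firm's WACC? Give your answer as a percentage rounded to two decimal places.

6.06%

Cost of equity via CAPM: Re = 2.3% + 1.55 × 4.2% = 8.8100%.
Total capital V = 1168 + 2508 = 3676.
Equity: weight = 1168/3676 = 0.3177; cost = 8.81%.
Debt: weight = 2508/3676 = 0.6823; after-tax cost = 7.5% × (1 − 36.2%) = 4.7850%.
WACC = 0.3177 × 8.8100% + 0.6823 × 4.7850% = 6.0639%.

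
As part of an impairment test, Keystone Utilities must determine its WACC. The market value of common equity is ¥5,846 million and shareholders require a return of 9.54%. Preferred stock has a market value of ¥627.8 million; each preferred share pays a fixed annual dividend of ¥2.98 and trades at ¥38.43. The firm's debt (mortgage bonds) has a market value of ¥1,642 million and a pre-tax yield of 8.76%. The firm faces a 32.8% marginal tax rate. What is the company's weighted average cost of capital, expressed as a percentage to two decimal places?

Cost of preferred: Rp = 2.98 / 38.43 = 7.7544%.
Total capital V = 5846 + 627.8 + 1642 = 8115.8.
Equity: weight = 5846/8115.8 = 0.7203; cost = 9.54%.
Preferred: weight = 627.8/8115.8 = 0.0774; cost = 7.7544%.
Mortgage bonds: weight = 1642/8115.8 = 0.2023; after-tax cost = 8.76% × (1 − 32.8%) = 5.8867%.
WACC = 0.7203 × 9.5400% + 0.0774 × 7.7544% + 0.2023 × 5.8867% = 8.6627%.

8.66%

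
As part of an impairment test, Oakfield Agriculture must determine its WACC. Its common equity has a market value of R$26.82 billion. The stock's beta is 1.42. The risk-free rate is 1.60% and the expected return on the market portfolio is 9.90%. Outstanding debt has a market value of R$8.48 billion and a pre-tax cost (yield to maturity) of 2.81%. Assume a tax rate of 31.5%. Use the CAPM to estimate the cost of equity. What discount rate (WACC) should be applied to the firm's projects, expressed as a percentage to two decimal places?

10.63%

Market risk premium = 9.9% − 1.6% = 8.3%.
Cost of equity via CAPM: Re = 1.6% + 1.42 × 8.3% = 13.3860%.
Total capital V = 26.82 + 8.48 = 35.3.
Equity: weight = 26.82/35.3 = 0.7598; cost = 13.386%.
Debt: weight = 8.48/35.3 = 0.2402; after-tax cost = 2.81% × (1 − 31.5%) = 1.9249%.
WACC = 0.7598 × 13.3860% + 0.2402 × 1.9249% = 10.6327%.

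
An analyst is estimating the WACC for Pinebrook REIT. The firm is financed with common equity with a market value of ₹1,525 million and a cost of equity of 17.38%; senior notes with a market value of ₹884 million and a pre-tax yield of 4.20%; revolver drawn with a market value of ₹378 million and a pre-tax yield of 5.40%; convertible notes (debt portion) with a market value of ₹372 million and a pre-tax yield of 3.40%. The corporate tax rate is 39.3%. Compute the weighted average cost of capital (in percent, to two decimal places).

9.74%

Total capital V = 1525 + 884 + 378 + 372 = 3159.
Equity: weight = 1525/3159 = 0.4827; cost = 17.38%.
Senior notes: weight = 884/3159 = 0.2798; after-tax cost = 4.2% × (1 − 39.3%) = 2.5494%.
Revolver drawn: weight = 378/3159 = 0.1197; after-tax cost = 5.4% × (1 − 39.3%) = 3.2778%.
Convertible notes (debt portion): weight = 372/3159 = 0.1178; after-tax cost = 3.4% × (1 − 39.3%) = 2.0638%.
WACC = 0.4827 × 17.3800% + 0.2798 × 2.5494% + 0.1197 × 3.2778% + 0.1178 × 2.0638% = 9.7388%.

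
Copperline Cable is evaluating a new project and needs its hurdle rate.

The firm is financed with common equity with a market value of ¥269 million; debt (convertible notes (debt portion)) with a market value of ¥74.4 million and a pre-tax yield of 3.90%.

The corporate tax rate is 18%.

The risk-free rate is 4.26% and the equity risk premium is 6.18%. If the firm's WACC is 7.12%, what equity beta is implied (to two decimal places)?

Total capital V = 269 + 74.4 = 343.4.
Equity weight = 269/343.4 = 0.7833.
Convertible notes (debt portion) weight = 74.4/343.4 = 0.2167.
Debt contribution = 0.2167 × 3.9% × (1 − 18%) = 0.6929%.
Required equity contribution = 7.12% − 0.6929% = 6.4271%  ⇒  Re = 8.2047%.
CAPM: 8.2047% = 4.26% + β × 6.18%  ⇒  β = 0.6383.

0.64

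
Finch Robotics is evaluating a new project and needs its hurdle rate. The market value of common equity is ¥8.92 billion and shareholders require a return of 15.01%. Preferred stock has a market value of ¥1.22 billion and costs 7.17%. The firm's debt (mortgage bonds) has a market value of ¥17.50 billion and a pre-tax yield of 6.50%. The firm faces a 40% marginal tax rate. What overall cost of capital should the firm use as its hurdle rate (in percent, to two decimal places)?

7.63%

Total capital V = 8.92 + 1.22 + 17.5 = 27.64.
Equity: weight = 8.92/27.64 = 0.3227; cost = 15.01%.
Preferred: weight = 1.22/27.64 = 0.0441; cost = 7.17%.
Mortgage bonds: weight = 17.5/27.64 = 0.6331; after-tax cost = 6.5% × (1 − 40%) = 3.9000%.
WACC = 0.3227 × 15.0100% + 0.0441 × 7.1700% + 0.6331 × 3.9000% = 7.6298%.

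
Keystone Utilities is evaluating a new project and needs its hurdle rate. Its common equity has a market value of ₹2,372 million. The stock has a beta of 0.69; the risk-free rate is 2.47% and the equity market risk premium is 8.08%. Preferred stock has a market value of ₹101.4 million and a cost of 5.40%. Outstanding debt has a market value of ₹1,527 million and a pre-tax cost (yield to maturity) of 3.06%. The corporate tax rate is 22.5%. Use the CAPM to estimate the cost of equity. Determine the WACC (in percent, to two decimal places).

Cost of equity via CAPM: Re = 2.47% + 0.69 × 8.08% = 8.0452%.
Total capital V = 2372 + 101.4 + 1527 = 4000.4.
Equity: weight = 2372/4000.4 = 0.5929; cost = 8.0452%.
Preferred: weight = 101.4/4000.4 = 0.0253; cost = 5.4%.
Debt: weight = 1527/4000.4 = 0.3817; after-tax cost = 3.06% × (1 − 22.5%) = 2.3715%.
WACC = 0.5929 × 8.0452% + 0.0253 × 5.4000% + 0.3817 × 2.3715% = 5.8124%.

5.81%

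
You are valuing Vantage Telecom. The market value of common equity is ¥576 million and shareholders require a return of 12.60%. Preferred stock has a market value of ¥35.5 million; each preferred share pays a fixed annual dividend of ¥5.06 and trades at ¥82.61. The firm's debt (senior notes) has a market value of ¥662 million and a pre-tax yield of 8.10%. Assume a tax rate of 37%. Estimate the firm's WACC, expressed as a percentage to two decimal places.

8.52%

Cost of preferred: Rp = 5.06 / 82.61 = 6.1252%.
Total capital V = 576 + 35.5 + 662 = 1273.5.
Equity: weight = 576/1273.5 = 0.4523; cost = 12.6%.
Preferred: weight = 35.5/1273.5 = 0.0279; cost = 6.1252%.
Senior notes: weight = 662/1273.5 = 0.5198; after-tax cost = 8.1% × (1 − 37%) = 5.1030%.
WACC = 0.4523 × 12.6000% + 0.0279 × 6.1252% + 0.5198 × 5.1030% = 8.5224%.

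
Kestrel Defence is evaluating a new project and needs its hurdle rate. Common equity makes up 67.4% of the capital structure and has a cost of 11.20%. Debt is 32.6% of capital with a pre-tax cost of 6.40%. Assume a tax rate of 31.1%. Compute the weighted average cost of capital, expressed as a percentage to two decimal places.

8.99%

After-tax cost of debt = 6.4% × (1 − 31.1%) = 4.4096%.
WACC = 0.674 × 11.2000% + 0.326 × 4.4096% = 8.9863%.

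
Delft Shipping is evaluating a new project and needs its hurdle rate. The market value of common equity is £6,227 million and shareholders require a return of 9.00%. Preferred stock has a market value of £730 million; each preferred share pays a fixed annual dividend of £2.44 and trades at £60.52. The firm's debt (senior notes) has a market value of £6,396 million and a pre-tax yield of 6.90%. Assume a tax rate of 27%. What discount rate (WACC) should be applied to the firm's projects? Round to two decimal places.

Cost of preferred: Rp = 2.44 / 60.52 = 4.0317%.
Total capital V = 6227 + 730 + 6396 = 13353.
Equity: weight = 6227/13353 = 0.4663; cost = 9%.
Preferred: weight = 730/13353 = 0.0547; cost = 4.0317%.
Senior notes: weight = 6396/13353 = 0.4790; after-tax cost = 6.9% × (1 − 27%) = 5.0370%.
WACC = 0.4663 × 9.0000% + 0.0547 × 4.0317% + 0.4790 × 5.0370% = 6.8301%.

6.83%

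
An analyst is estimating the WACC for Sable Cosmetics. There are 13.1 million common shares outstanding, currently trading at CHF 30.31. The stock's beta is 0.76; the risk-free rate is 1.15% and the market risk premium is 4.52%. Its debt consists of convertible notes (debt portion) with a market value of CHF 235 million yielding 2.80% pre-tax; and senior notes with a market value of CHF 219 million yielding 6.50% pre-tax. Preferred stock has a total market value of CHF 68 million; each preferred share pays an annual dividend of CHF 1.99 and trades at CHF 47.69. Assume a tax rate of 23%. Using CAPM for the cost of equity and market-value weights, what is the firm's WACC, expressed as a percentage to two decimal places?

Cost of equity via CAPM: Re = 1.15% + 0.76 × 4.52% = 4.5852%.
Cost of preferred: Rp = 1.99 / 47.69 = 4.1728%.
Market value of equity E = 30.31 × 13.1m = 397.061m.
Total capital V = 397.061 + 68 + 235 + 219 = 919.061.
Equity: weight = 397.061/919.061 = 0.4320; cost = 4.5852%.
Preferred: weight = 68/919.061 = 0.0740; cost = 4.1728%.
Convertible notes (debt portion): weight = 235/919.061 = 0.2557; after-tax cost = 2.8% × (1 − 23%) = 2.1560%.
Senior notes: weight = 219/919.061 = 0.2383; after-tax cost = 6.5% × (1 − 23%) = 5.0050%.
WACC = 0.4320 × 4.5852% + 0.0740 × 4.1728% + 0.2557 × 2.1560% + 0.2383 × 5.0050% = 4.0336%.

4.03%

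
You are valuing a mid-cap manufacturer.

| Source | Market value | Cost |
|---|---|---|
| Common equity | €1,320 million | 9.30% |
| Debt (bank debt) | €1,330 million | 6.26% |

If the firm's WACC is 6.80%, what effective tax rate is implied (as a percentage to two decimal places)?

Total capital V = 1320 + 1330 = 2650.
Equity weight = 1320/2650 = 0.4981.
Bank debt weight = 1330/2650 = 0.5019.
Equity contribution = 0.4981 × 9.3% = 4.6325%.
Debt contribution must be 6.8% − 4.6325% = 2.1675%.
0.5019 × 6.26% × (1 − T) = 2.1675%  ⇒  (1 − T) = 0.6899.
T = 31.0096%.

31.01%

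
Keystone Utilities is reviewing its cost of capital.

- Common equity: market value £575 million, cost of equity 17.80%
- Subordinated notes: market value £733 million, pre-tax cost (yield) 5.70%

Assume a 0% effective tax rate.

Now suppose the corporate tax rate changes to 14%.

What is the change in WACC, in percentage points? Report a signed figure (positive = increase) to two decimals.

-0.45 pp

Current WACC:
Total capital V = 575 + 733 = 1308.
Equity: weight = 575/1308 = 0.4396; cost = 17.8%.
Subordinated notes: weight = 733/1308 = 0.5604; after-tax cost = 5.7% × (1 − 0%) = 5.7000%.
WACC = 0.4396 × 17.8000% + 0.5604 × 5.7000% = 11.0192%.
After the change:
Total capital V = 575 + 733 = 1308.
Equity: weight = 575/1308 = 0.4396; cost = 17.8%.
Subordinated notes: weight = 733/1308 = 0.5604; after-tax cost = 5.7% × (1 − 14%) = 4.9020%.
WACC = 0.4396 × 17.8000% + 0.5604 × 4.9020% = 10.5720%.
Change in WACC = 10.5720% − 11.0192% = -0.4472 pp.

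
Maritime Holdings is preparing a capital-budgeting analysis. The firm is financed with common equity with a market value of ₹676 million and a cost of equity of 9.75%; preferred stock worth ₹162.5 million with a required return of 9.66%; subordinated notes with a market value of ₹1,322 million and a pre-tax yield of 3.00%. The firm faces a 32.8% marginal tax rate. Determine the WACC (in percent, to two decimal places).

5.01%

Total capital V = 676 + 162.5 + 1322 = 2160.5.
Equity: weight = 676/2160.5 = 0.3129; cost = 9.75%.
Preferred: weight = 162.5/2160.5 = 0.0752; cost = 9.66%.
Subordinated notes: weight = 1322/2160.5 = 0.6119; after-tax cost = 3% × (1 − 32.8%) = 2.0160%.
WACC = 0.3129 × 9.7500% + 0.0752 × 9.6600% + 0.6119 × 2.0160% = 5.0108%.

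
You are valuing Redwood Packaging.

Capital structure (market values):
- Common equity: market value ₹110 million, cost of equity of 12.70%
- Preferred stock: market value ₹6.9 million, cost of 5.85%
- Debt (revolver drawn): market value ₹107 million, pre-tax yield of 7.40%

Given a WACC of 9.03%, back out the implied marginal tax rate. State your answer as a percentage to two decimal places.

Total capital V = 110 + 6.9 + 107 = 223.9.
Equity weight = 110/223.9 = 0.4913.
Preferred weight = 6.9/223.9 = 0.0308.
Revolver drawn weight = 107/223.9 = 0.4779.
Equity contribution = 0.4913 × 12.7% = 6.2394%.
Preferred contribution = 0.0308 × 5.85% = 0.1803%.
Debt contribution must be 9.03% − 6.4197% = 2.6103%.
0.4779 × 7.4% × (1 − T) = 2.6103%  ⇒  (1 − T) = 0.7381.
T = 26.1869%.

26.19%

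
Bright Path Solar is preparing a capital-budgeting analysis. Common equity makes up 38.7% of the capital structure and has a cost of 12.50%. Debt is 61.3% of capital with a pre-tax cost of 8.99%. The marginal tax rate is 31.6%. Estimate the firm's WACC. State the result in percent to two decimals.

8.61%

After-tax cost of debt = 8.99% × (1 − 31.6%) = 6.1492%.
WACC = 0.387 × 12.5000% + 0.613 × 6.1492% = 8.6069%.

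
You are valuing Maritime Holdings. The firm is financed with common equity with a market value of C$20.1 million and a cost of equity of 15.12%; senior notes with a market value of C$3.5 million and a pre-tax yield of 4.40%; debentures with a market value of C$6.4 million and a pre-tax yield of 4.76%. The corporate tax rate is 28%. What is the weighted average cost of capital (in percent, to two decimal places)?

11.23%

Total capital V = 20.1 + 3.5 + 6.4 = 30.
Equity: weight = 20.1/30 = 0.6700; cost = 15.12%.
Senior notes: weight = 3.5/30 = 0.1167; after-tax cost = 4.4% × (1 − 28%) = 3.1680%.
Debentures: weight = 6.4/30 = 0.2133; after-tax cost = 4.76% × (1 − 28%) = 3.4272%.
WACC = 0.6700 × 15.1200% + 0.1167 × 3.1680% + 0.2133 × 3.4272% = 11.2311%.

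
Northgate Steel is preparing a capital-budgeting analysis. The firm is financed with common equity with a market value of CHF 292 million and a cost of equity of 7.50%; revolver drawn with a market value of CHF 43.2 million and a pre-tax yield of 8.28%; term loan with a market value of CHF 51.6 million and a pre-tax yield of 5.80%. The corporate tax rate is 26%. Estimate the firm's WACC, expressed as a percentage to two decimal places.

6.92%

Total capital V = 292 + 43.2 + 51.6 = 386.8.
Equity: weight = 292/386.8 = 0.7549; cost = 7.5%.
Revolver drawn: weight = 43.2/386.8 = 0.1117; after-tax cost = 8.28% × (1 − 26%) = 6.1272%.
Term loan: weight = 51.6/386.8 = 0.1334; after-tax cost = 5.8% × (1 − 26%) = 4.2920%.
WACC = 0.7549 × 7.5000% + 0.1117 × 6.1272% + 0.1334 × 4.2920% = 6.9187%.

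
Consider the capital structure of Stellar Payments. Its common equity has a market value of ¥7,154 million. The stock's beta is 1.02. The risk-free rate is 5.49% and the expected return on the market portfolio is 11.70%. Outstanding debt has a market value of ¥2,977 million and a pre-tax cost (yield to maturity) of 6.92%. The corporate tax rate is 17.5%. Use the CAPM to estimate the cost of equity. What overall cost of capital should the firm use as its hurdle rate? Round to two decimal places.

10.03%

Market risk premium = 11.7% − 5.49% = 6.21%.
Cost of equity via CAPM: Re = 5.49% + 1.02 × 6.21% = 11.8242%.
Total capital V = 7154 + 2977 = 10131.
Equity: weight = 7154/10131 = 0.7061; cost = 11.8242%.
Debt: weight = 2977/10131 = 0.2939; after-tax cost = 6.92% × (1 − 17.5%) = 5.7090%.
WACC = 0.7061 × 11.8242% + 0.2939 × 5.7090% = 10.0272%.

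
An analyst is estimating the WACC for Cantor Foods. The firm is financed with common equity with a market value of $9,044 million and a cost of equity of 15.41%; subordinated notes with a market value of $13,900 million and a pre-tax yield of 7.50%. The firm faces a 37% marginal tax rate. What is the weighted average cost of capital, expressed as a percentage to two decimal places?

8.94%

Total capital V = 9044 + 13900 = 22944.
Equity: weight = 9044/22944 = 0.3942; cost = 15.41%.
Subordinated notes: weight = 13900/22944 = 0.6058; after-tax cost = 7.5% × (1 − 37%) = 4.7250%.
WACC = 0.3942 × 15.4100% + 0.6058 × 4.7250% = 8.9368%.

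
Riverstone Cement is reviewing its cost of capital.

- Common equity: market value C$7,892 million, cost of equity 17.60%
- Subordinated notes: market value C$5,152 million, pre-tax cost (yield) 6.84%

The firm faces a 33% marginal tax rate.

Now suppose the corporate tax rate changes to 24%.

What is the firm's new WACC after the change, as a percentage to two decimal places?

After the change:
Total capital V = 7892 + 5152 = 13044.
Equity: weight = 7892/13044 = 0.6050; cost = 17.6%.
Subordinated notes: weight = 5152/13044 = 0.3950; after-tax cost = 6.84% × (1 − 24%) = 5.1984%.
WACC = 0.6050 × 17.6000% + 0.3950 × 5.1984% = 12.7017%.

12.70%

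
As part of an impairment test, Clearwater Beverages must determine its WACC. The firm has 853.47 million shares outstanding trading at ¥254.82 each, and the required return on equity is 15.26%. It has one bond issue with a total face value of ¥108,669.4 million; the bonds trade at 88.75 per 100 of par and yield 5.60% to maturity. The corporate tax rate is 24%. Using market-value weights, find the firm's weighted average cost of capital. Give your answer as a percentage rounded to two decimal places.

11.88%

Market value of equity E = 254.82 × 853.47m = 217481.2254m. Market value of debt D = 108669.4m × 88.75/100 = 96444.0925m.
Total capital V = 217481.2254 + 96444.0925 = 313925.3179.
Equity: weight = 217481.2254/313925.3179 = 0.6928; cost = 15.26%.
Bonds outstanding: weight = 96444.0925/313925.3179 = 0.3072; after-tax cost = 5.6% × (1 − 24%) = 4.2560%.
WACC = 0.6928 × 15.2600% + 0.3072 × 4.2560% = 11.8794%.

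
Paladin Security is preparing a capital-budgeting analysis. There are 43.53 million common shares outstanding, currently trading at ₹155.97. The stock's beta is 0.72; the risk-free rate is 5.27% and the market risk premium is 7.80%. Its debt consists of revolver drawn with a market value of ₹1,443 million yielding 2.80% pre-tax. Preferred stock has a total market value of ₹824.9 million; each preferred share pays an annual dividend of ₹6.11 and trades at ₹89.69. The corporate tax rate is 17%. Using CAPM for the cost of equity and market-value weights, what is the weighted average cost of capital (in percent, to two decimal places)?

9.15%

Cost of equity via CAPM: Re = 5.27% + 0.72 × 7.8% = 10.8860%.
Cost of preferred: Rp = 6.11 / 89.69 = 6.8124%.
Market value of equity E = 155.97 × 43.53m = 6789.3741m.
Total capital V = 6789.3741 + 824.9 + 1443 = 9057.2741.
Equity: weight = 6789.3741/9057.2741 = 0.7496; cost = 10.886%.
Preferred: weight = 824.9/9057.2741 = 0.0911; cost = 6.8124%.
Revolver drawn: weight = 1443/9057.2741 = 0.1593; after-tax cost = 2.8% × (1 − 17%) = 2.3240%.
WACC = 0.7496 × 10.8860% + 0.0911 × 6.8124% + 0.1593 × 2.3240% = 9.1509%.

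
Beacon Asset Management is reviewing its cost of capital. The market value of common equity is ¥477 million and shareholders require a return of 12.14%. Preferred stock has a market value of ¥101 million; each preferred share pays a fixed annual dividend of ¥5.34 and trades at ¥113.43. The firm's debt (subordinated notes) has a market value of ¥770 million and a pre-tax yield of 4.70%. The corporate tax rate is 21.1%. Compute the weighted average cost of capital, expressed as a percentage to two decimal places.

6.77%

Cost of preferred: Rp = 5.34 / 113.43 = 4.7077%.
Total capital V = 477 + 101 + 770 = 1348.
Equity: weight = 477/1348 = 0.3539; cost = 12.14%.
Preferred: weight = 101/1348 = 0.0749; cost = 4.7077%.
Subordinated notes: weight = 770/1348 = 0.5712; after-tax cost = 4.7% × (1 − 21.1%) = 3.7083%.
WACC = 0.3539 × 12.1400% + 0.0749 × 4.7077% + 0.5712 × 3.7083% = 6.7668%.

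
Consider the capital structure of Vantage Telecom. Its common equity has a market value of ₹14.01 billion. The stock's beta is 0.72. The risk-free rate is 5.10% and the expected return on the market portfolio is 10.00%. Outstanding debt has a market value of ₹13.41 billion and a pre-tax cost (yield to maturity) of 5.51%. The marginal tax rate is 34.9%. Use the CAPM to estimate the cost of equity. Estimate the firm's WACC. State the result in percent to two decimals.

Market risk premium = 10.0% − 5.1% = 4.9%.
Cost of equity via CAPM: Re = 5.1% + 0.72 × 4.9% = 8.6280%.
Total capital V = 14.01 + 13.41 = 27.42.
Equity: weight = 14.01/27.42 = 0.5109; cost = 8.628%.
Debt: weight = 13.41/27.42 = 0.4891; after-tax cost = 5.51% × (1 − 34.9%) = 3.5870%.
WACC = 0.5109 × 8.6280% + 0.4891 × 3.5870% = 6.1627%.

6.16%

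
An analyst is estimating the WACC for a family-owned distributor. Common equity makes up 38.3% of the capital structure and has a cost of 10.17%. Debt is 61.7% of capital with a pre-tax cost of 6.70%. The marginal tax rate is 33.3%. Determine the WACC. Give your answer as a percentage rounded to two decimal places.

After-tax cost of debt = 6.7% × (1 − 33.3%) = 4.4689%.
WACC = 0.383 × 10.1700% + 0.617 × 4.4689% = 6.6524%.

6.65%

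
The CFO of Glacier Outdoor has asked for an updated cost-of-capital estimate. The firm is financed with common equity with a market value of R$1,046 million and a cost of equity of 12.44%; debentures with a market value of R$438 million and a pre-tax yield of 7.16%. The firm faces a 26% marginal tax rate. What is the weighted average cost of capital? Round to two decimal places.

Total capital V = 1046 + 438 = 1484.
Equity: weight = 1046/1484 = 0.7049; cost = 12.44%.
Debentures: weight = 438/1484 = 0.2951; after-tax cost = 7.16% × (1 − 26%) = 5.2984%.
WACC = 0.7049 × 12.4400% + 0.2951 × 5.2984% = 10.3322%.

10.33%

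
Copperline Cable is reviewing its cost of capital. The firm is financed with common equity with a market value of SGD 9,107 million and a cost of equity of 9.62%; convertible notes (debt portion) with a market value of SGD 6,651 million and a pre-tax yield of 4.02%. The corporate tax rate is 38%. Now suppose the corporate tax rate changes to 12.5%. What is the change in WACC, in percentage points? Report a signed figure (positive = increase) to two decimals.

+0.43 pp

Current WACC:
Total capital V = 9107 + 6651 = 15758.
Equity: weight = 9107/15758 = 0.5779; cost = 9.62%.
Convertible notes (debt portion): weight = 6651/15758 = 0.4221; after-tax cost = 4.02% × (1 − 38%) = 2.4924%.
WACC = 0.5779 × 9.6200% + 0.4221 × 2.4924% = 6.6116%.
After the change:
Total capital V = 9107 + 6651 = 15758.
Equity: weight = 9107/15758 = 0.5779; cost = 9.62%.
Convertible notes (debt portion): weight = 6651/15758 = 0.4221; after-tax cost = 4.02% × (1 − 12.5%) = 3.5175%.
WACC = 0.5779 × 9.6200% + 0.4221 × 3.5175% = 7.0443%.
Change in WACC = 7.0443% − 6.6116% = 0.4327 pp.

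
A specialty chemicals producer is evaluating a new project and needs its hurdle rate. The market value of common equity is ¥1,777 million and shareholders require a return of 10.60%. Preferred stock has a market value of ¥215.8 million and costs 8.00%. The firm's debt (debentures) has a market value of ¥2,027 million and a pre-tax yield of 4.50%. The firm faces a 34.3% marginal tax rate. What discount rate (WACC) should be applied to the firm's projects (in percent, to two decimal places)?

Total capital V = 1777 + 215.8 + 2027 = 4019.8.
Equity: weight = 1777/4019.8 = 0.4421; cost = 10.6%.
Preferred: weight = 215.8/4019.8 = 0.0537; cost = 8%.
Debentures: weight = 2027/4019.8 = 0.5043; after-tax cost = 4.5% × (1 − 34.3%) = 2.9565%.
WACC = 0.4421 × 10.6000% + 0.0537 × 8.0000% + 0.5043 × 2.9565% = 6.6062%.

6.61%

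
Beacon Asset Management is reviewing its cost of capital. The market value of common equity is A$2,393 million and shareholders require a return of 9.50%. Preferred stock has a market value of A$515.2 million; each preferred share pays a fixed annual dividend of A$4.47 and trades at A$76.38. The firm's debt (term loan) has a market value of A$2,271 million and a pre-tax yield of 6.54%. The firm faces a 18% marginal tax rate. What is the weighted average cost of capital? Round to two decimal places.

Cost of preferred: Rp = 4.47 / 76.38 = 5.8523%.
Total capital V = 2393 + 515.2 + 2271 = 5179.2.
Equity: weight = 2393/5179.2 = 0.4620; cost = 9.5%.
Preferred: weight = 515.2/5179.2 = 0.0995; cost = 5.8523%.
Term loan: weight = 2271/5179.2 = 0.4385; after-tax cost = 6.54% × (1 − 18%) = 5.3628%.
WACC = 0.4620 × 9.5000% + 0.0995 × 5.8523% + 0.4385 × 5.3628% = 7.3230%.

7.32%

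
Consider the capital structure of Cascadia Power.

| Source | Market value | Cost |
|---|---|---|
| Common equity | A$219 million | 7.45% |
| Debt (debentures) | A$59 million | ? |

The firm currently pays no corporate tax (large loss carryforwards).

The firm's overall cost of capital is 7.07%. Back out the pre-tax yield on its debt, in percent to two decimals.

5.66%

Total capital V = 219 + 59 = 278.
Equity weight = 219/278 = 0.7878.
Debentures weight = 59/278 = 0.2122.
Equity contribution = 0.7878 × 7.45% = 5.8689%.
Remaining for debt = 7.07% − 5.8689% = 1.2011%.
Rd × (1 − 0%) × 0.2122 = 1.2011%  ⇒  Rd = 5.6595%.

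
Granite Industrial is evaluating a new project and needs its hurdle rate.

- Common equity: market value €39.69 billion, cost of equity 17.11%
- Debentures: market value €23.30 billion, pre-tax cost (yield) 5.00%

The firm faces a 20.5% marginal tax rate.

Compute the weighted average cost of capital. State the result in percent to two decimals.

Total capital V = 39.69 + 23.3 = 62.99.
Equity: weight = 39.69/62.99 = 0.6301; cost = 17.11%.
Debentures: weight = 23.3/62.99 = 0.3699; after-tax cost = 5% × (1 − 20.5%) = 3.9750%.
WACC = 0.6301 × 17.1100% + 0.3699 × 3.9750% = 12.2514%.

12.25%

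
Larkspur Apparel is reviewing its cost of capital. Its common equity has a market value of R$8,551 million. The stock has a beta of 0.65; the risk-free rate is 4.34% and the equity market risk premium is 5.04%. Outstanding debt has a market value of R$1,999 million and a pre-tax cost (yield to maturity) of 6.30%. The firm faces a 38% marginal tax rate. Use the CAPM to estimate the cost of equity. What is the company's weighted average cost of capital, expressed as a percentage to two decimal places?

Cost of equity via CAPM: Re = 4.34% + 0.65 × 5.04% = 7.6160%.
Total capital V = 8551 + 1999 = 10550.
Equity: weight = 8551/10550 = 0.8105; cost = 7.616%.
Debt: weight = 1999/10550 = 0.1895; after-tax cost = 6.3% × (1 − 38%) = 3.9060%.
WACC = 0.8105 × 7.6160% + 0.1895 × 3.9060% = 6.9130%.

6.91%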